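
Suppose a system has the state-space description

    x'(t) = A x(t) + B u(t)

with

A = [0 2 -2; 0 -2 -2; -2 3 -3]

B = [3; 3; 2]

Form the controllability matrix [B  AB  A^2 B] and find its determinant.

AB = [[2], [-10], [-3]]
A^2B = [[-14], [26], [-25]]
Controllability matrix C = [B  AB  A^2B] = [[3, 2, -14], [3, -10, 26], [2, -3, -25]]
Expanding along the first row, det(C) = 3·((-10)·(-25) - 26·(-3)) - 2·(3·(-25) - 26·2) + (-14)·(3·(-3) - (-10)·2) = 3·328 - 2·(-127) + (-14)·11 = 1084
Since det(C) ≠ 0, rank(C) = 3 and the system is completely controllable.

1084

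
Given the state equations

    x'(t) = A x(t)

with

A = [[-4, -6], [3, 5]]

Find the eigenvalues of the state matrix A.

det(sI - A) = s^2 - (tr A)s + det A, with tr A = (-4) + 5 = 1 and det A = (-4)·5 - (-6)·3 = -20 - (-18) = -2.
So p(s) = det(sI - A) = s^2 - s - 2.
Factor s^2 - s - 2: two numbers with sum 1 and product -2 are 2 and -1, so s^2 - s - 2 = (s - 2)(s + 1).
Hence p(s) = (s - 2) (s + 1), with roots -1, 2.
At least one eigenvalue has non-negative real part, so the system is not asymptotically stable.

-1, 2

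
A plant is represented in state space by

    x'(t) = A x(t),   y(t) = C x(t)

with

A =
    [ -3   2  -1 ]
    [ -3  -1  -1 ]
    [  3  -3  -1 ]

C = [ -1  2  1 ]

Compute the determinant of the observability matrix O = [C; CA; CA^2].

82

CA = [[0, -7, -2]]
CA^2 = [[15, 13, 9]]
Observability matrix O = [C; CA; CA^2] = [[-1, 2, 1], [0, -7, -2], [15, 13, 9]]
Expanding along the first row, det(O) = (-1)·((-7)·9 - (-2)·13) - 2·(0·9 - (-2)·15) + 1·(0·13 - (-7)·15) = (-1)·(-37) - 2·30 + 1·105 = 82
Since det(O) ≠ 0, rank(O) = 3 and the system is completely observable.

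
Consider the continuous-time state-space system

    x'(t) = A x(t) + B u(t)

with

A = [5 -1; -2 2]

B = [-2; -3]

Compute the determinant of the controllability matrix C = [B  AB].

AB = [[-7], [-2]]
Controllability matrix C = [B  AB] = [[-2, -7], [-3, -2]]
det(C) = (-2)·(-2) - (-7)·(-3) = 4 - 21 = -17
Since det(C) ≠ 0, rank(C) = 2 and the system is completely controllable.

-17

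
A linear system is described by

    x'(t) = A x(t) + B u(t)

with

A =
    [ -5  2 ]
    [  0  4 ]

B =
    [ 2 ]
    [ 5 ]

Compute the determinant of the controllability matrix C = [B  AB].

AB = [[0], [20]]
Controllability matrix C = [B  AB] = [[2, 0], [5, 20]]
det(C) = 2·20 - 0·5 = 40 - 0 = 40
Since det(C) ≠ 0, rank(C) = 2 and the system is completely controllable.

40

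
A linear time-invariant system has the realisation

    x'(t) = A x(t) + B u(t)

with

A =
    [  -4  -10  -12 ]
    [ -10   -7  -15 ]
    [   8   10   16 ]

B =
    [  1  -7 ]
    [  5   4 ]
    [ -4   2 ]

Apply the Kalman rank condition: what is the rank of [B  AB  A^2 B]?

2

AB = [[-6, -36], [15, 12], [-6, 16]]
A^2B = [[-54, -168], [45, 36], [6, 88]]
Controllability matrix C = [B  AB  A^2B] = [[1, -7, -6, -36, -54, -168], [5, 4, 15, 12, 45, 36], [-4, 2, -6, 16, 6, 88]]
The rows r1, r2, r3 of C are linearly dependent: 2·r1 + 2·r2 + 3·r3 = 0 (check each entry), so rank(C) ≤ 2.
The 2×2 minor from rows 1, 2, columns 1, 2 is 1·4 - (-7)·5 = 4 - (-35) = 39 ≠ 0, so rank(C) = 2.
rank(C) = 2 < n = 3, so the pair (A, B) is not completely controllable.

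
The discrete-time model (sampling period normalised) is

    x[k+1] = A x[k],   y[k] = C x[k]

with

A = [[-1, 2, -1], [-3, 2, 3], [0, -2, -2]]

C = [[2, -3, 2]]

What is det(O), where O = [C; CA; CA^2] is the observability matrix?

CA = [[7, -6, -15]]
CA^2 = [[11, 32, 5]]
Observability matrix O = [C; CA; CA^2] = [[2, -3, 2], [7, -6, -15], [11, 32, 5]]
Expanding along the first row, det(O) = 2·((-6)·5 - (-15)·32) - (-3)·(7·5 - (-15)·11) + 2·(7·32 - (-6)·11) = 2·450 - (-3)·200 + 2·290 = 2080
Since det(O) ≠ 0, rank(O) = 3 and the system is completely observable.

2080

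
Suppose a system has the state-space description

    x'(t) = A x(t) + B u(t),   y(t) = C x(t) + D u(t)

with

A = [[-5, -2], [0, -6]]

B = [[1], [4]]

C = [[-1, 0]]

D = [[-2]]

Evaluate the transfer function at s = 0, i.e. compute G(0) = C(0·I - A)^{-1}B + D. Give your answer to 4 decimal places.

-1.9333

G(0) = C(-A)^{-1}B + D = -C A^{-1} B + D.
det A = 30, so A^{-1} = (1/30)·adj(A) = [[-1/5, 1/15], [0, -1/6]]
A^{-1} B = [1/15, -2/3]^T
C A^{-1} B = -1/15
G(0) = D - C A^{-1} B = -2 - (-1/15) = -29/15 ≈ -1.9333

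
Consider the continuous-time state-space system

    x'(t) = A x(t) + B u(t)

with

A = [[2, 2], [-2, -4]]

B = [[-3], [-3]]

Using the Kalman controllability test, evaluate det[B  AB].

AB = [[-12], [18]]
Controllability matrix C = [B  AB] = [[-3, -12], [-3, 18]]
det(C) = (-3)·18 - (-12)·(-3) = -54 - 36 = -90
Since det(C) ≠ 0, rank(C) = 2 and the system is completely controllable.

-90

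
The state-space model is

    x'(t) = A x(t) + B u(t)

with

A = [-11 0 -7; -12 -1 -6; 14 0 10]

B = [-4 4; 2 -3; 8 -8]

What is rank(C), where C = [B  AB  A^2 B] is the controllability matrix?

AB = [[-12, 12], [-2, 3], [24, -24]]
A^2B = [[-36, 36], [2, -3], [72, -72]]
Controllability matrix C = [B  AB  A^2B] = [[-4, 4, -12, 12, -36, 36], [2, -3, -2, 3, 2, -3], [8, -8, 24, -24, 72, -72]]
The rows r1, r2, r3 of C are linearly dependent: 2·r1 + r3 = 0 (check each entry), so rank(C) ≤ 2.
The 2×2 minor from rows 1, 2, columns 1, 2 is (-4)·(-3) - 4·2 = 12 - 8 = 4 ≠ 0, so rank(C) = 2.
rank(C) = 2 < n = 3, so the pair (A, B) is not completely controllable.

2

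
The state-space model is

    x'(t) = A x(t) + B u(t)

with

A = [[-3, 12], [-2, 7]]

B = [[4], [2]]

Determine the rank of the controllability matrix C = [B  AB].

1

AB = [[12], [6]]
Controllability matrix C = [B  AB] = [[4, 12], [2, 6]]
Every column of C is a scalar multiple of column 1 = [4, 2] (multipliers 1, 3), so the columns span a one-dimensional space.
C ≠ 0, hence rank(C) = 1.
rank(C) = 1 < n = 2, so the pair (A, B) is not completely controllable.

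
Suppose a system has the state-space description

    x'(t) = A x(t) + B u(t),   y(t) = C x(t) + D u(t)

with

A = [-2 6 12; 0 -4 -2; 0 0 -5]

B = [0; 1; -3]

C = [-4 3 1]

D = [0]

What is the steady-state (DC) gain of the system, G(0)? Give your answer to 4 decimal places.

8.8500

G(0) = C(-A)^{-1}B + D = -C A^{-1} B + D.
det A = -40, so A^{-1} = (1/-40)·adj(A) = [[-1/2, -3/4, -9/10], [0, -1/4, 1/10], [0, 0, -1/5]]
A^{-1} B = [39/20, -11/20, 3/5]^T
C A^{-1} B = -177/20
G(0) = D - C A^{-1} B = 0 - (-177/20) = 177/20 ≈ 8.8500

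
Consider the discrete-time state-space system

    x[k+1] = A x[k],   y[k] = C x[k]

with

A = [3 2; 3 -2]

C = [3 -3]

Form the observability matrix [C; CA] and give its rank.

CA = [[0, 12]]
Observability matrix O = [C; CA] = [[3, -3], [0, 12]]
det(O) = 3·12 - (-3)·0 = 36 - 0 = 36 ≠ 0, so rank(O) = 2.
rank(O) = 2 = n, so the pair (A, C) is completely observable.

2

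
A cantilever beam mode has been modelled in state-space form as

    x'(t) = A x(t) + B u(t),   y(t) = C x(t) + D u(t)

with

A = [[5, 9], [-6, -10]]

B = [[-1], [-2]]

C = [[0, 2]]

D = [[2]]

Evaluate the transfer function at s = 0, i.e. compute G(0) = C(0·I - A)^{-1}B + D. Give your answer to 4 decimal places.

10.0000

G(0) = C(-A)^{-1}B + D = -C A^{-1} B + D.
det A = 4, so A^{-1} = (1/4)·adj(A) = [[-5/2, -9/4], [3/2, 5/4]]
A^{-1} B = [7, -4]^T
C A^{-1} B = -8
G(0) = D - C A^{-1} B = 2 - (-8) = 10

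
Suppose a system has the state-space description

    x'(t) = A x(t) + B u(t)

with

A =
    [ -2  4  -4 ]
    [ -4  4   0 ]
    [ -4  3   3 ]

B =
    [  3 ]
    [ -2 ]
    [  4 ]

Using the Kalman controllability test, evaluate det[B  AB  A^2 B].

-8752

AB = [[-30], [-20], [-6]]
A^2B = [[4], [40], [42]]
Controllability matrix C = [B  AB  A^2B] = [[3, -30, 4], [-2, -20, 40], [4, -6, 42]]
Expanding along the first row, det(C) = 3·((-20)·42 - 40·(-6)) - (-30)·((-2)·42 - 40·4) + 4·((-2)·(-6) - (-20)·4) = 3·(-600) - (-30)·(-244) + 4·92 = -8752
Since det(C) ≠ 0, rank(C) = 3 and the system is completely controllable.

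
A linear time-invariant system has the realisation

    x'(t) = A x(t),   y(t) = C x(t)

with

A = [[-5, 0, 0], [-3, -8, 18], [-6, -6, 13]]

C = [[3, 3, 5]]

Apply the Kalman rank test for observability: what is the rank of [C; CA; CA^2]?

2

CA = [[-54, -54, 119]]
CA^2 = [[-282, -282, 575]]
Observability matrix O = [C; CA; CA^2] = [[3, 3, 5], [-54, -54, 119], [-282, -282, 575]]
The columns c1, c2, c3 of O are linearly dependent: -c1 + c2 = 0 (check each entry), so rank(O) ≤ 2.
The 2×2 minor from rows 1, 2, columns 1, 3 is 3·119 - 5·(-54) = 357 - (-270) = 627 ≠ 0, so rank(O) = 2.
rank(O) = 2 < n = 3, so the pair (A, C) is not completely observable.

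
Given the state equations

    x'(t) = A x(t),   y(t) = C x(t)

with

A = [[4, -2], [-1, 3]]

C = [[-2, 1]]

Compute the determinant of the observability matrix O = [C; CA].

CA = [[-9, 7]]
Observability matrix O = [C; CA] = [[-2, 1], [-9, 7]]
det(O) = (-2)·7 - 1·(-9) = -14 - (-9) = -5
Since det(O) ≠ 0, rank(O) = 2 and the system is completely observable.

-5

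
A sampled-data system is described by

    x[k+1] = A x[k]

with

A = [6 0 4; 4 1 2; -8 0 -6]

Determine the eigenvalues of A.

det(zI - A) = z^3 - (tr A)z^2 + (M11 + M22 + M33)z - det A, where Mii is the 2×2 principal minor of A obtained by deleting row i and column i.
tr A = 6 + 1 + (-6) = 1; M11 = 1·(-6) - 2·0 = -6 - 0 = -6; M22 = 6·(-6) - 4·(-8) = -36 - (-32) = -4; M33 = 6·1 - 0·4 = 6 - 0 = 6; sum of minors = -4.
det A = 6·(1·(-6) - 2·0) - 0·(4·(-6) - 2·(-8)) + 4·(4·0 - 1·(-8)) = 6·(-6) - 0·(-8) + 4·8 = -4.
So p(z) = det(zI - A) = z^3 - z^2 - 4z + 4.
Rational-root test: any integer root divides 4. Testing small divisors, z = 1 works: p(1) = 1 + (-1) + (-4) + 4 = 0, so (z - 1) is a factor.
Dividing, p(z) = (z - 1)(z^2 - 4).
Factor z^2 - 4: two numbers with sum 0 and product -4 are 2 and -2, so z^2 - 4 = (z - 2)(z + 2).
Hence p(z) = (z - 2) (z - 1) (z + 2), with roots -2, 1, 2.

-2, 1, 2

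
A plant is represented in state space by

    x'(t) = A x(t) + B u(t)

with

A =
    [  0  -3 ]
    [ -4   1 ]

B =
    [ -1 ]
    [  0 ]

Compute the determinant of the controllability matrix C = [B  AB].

-4

AB = [[0], [4]]
Controllability matrix C = [B  AB] = [[-1, 0], [0, 4]]
det(C) = (-1)·4 - 0·0 = -4 - 0 = -4
Since det(C) ≠ 0, rank(C) = 2 and the system is completely controllable.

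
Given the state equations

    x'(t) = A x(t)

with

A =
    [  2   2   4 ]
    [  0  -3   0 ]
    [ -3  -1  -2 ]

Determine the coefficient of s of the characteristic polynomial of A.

Expand det(sI - A) for the 3×3 matrix.
p(s) = s^3 + 3s^2 + 8s + 24.
(Check: constant term = det(-A) = (-1)^3 det A = 24; coefficient of s^2 = -tr A = 3.)
The coefficient of s is 8.

8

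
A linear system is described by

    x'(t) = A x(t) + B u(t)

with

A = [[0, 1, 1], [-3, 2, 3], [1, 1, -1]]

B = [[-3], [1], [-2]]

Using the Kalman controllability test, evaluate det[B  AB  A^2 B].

AB = [[-1], [5], [0]]
A^2B = [[5], [13], [4]]
Controllability matrix C = [B  AB  A^2B] = [[-3, -1, 5], [1, 5, 13], [-2, 0, 4]]
Expanding along the first row, det(C) = (-3)·(5·4 - 13·0) - (-1)·(1·4 - 13·(-2)) + 5·(1·0 - 5·(-2)) = (-3)·20 - (-1)·30 + 5·10 = 20
Since det(C) ≠ 0, rank(C) = 3 and the system is completely controllable.

20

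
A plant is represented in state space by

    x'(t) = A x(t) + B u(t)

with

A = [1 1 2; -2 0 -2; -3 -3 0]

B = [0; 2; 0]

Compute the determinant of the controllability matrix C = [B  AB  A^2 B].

AB = [[2], [0], [-6]]
A^2B = [[-10], [8], [-6]]
Controllability matrix C = [B  AB  A^2B] = [[0, 2, -10], [2, 0, 8], [0, -6, -6]]
Expanding along the first row, det(C) = 0·(0·(-6) - 8·(-6)) - 2·(2·(-6) - 8·0) + (-10)·(2·(-6) - 0·0) = 0·48 - 2·(-12) + (-10)·(-12) = 144
Since det(C) ≠ 0, rank(C) = 3 and the system is completely controllable.

144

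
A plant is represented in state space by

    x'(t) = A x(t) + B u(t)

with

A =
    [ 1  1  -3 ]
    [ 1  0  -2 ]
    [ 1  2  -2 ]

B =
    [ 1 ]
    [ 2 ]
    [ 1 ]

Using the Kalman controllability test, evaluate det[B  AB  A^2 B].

-44

AB = [[0], [-1], [3]]
A^2B = [[-10], [-6], [-8]]
Controllability matrix C = [B  AB  A^2B] = [[1, 0, -10], [2, -1, -6], [1, 3, -8]]
Expanding along the first row, det(C) = 1·((-1)·(-8) - (-6)·3) - 0·(2·(-8) - (-6)·1) + (-10)·(2·3 - (-1)·1) = 1·26 - 0·(-10) + (-10)·7 = -44
Since det(C) ≠ 0, rank(C) = 3 and the system is completely controllable.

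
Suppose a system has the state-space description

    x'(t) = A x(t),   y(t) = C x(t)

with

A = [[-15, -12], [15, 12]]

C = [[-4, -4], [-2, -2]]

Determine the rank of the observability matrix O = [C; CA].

CA = [[0, 0], [0, 0]]
Observability matrix O = [C; CA] = [[-4, -4], [-2, -2], [0, 0], [0, 0]]
Every row of O is a scalar multiple of row 1 = [-4, -4] (multipliers 1, 1/2, 0, 0), so the rows span a one-dimensional space.
O ≠ 0, hence rank(O) = 1.
rank(O) = 1 < n = 2, so the pair (A, C) is not completely observable.

1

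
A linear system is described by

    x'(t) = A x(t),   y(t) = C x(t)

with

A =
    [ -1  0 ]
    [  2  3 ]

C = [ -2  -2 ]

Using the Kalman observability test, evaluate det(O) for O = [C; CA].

CA = [[-2, -6]]
Observability matrix O = [C; CA] = [[-2, -2], [-2, -6]]
det(O) = (-2)·(-6) - (-2)·(-2) = 12 - 4 = 8
Since det(O) ≠ 0, rank(O) = 2 and the system is completely observable.

8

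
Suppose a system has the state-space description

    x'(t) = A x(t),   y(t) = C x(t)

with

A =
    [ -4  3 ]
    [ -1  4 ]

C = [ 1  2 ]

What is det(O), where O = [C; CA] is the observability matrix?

CA = [[-6, 11]]
Observability matrix O = [C; CA] = [[1, 2], [-6, 11]]
det(O) = 1·11 - 2·(-6) = 11 - (-12) = 23
Since det(O) ≠ 0, rank(O) = 2 and the system is completely observable.

23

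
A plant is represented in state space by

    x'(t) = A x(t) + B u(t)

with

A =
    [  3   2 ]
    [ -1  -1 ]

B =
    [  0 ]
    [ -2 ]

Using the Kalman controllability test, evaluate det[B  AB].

-8

AB = [[-4], [2]]
Controllability matrix C = [B  AB] = [[0, -4], [-2, 2]]
det(C) = 0·2 - (-4)·(-2) = 0 - 8 = -8
Since det(C) ≠ 0, rank(C) = 2 and the system is completely controllable.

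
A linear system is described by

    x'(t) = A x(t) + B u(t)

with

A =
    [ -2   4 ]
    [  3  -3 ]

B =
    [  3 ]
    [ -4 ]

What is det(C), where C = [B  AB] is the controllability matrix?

AB = [[-22], [21]]
Controllability matrix C = [B  AB] = [[3, -22], [-4, 21]]
det(C) = 3·21 - (-22)·(-4) = 63 - 88 = -25
Since det(C) ≠ 0, rank(C) = 2 and the system is completely controllable.

-25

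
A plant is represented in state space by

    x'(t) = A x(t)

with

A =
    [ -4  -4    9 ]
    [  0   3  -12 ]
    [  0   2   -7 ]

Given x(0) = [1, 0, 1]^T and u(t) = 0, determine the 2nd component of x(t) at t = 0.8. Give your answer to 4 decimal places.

det(sI - A) = s^3 - (tr A)s^2 + (M11 + M22 + M33)s - det A, where Mii is the 2×2 principal minor of A obtained by deleting row i and column i.
tr A = (-4) + 3 + (-7) = -8; M11 = 3·(-7) - (-12)·2 = -21 - (-24) = 3; M22 = (-4)·(-7) - 9·0 = 28 - 0 = 28; M33 = (-4)·3 - (-4)·0 = -12 - 0 = -12; sum of minors = 19.
det A = (-4)·(3·(-7) - (-12)·2) - (-4)·(0·(-7) - (-12)·0) + 9·(0·2 - 3·0) = (-4)·3 - (-4)·0 + 9·0 = -12.
So p(s) = det(sI - A) = s^3 + 8s^2 + 19s + 12.
Rational-root test: any integer root divides 12. Testing small divisors, s = -1 works: p(-1) = -1 + 8 + (-19) + 12 = 0, so (s + 1) is a factor.
Dividing, p(s) = (s + 1)(s^2 + 7s + 12).
Factor s^2 + 7s + 12: two numbers with sum -7 and product 12 are -3 and -4, so s^2 + 7s + 12 = (s + 3)(s + 4).
Hence p(s) = (s + 1) (s + 3) (s + 4), with roots -4, -3, -1.
The eigenvalues -4, -3, -1 are distinct and real, so A is diagonalisable and x(t) = e^{At} x(0) = V diag(e^{λ_i t}) V^{-1} x(0), where the columns of V are the eigenvectors.
λ = -4: A - (-4)I = [[0, -4, 9], [0, 7, -12], [0, 2, -3]]. v must be orthogonal to every row; (row 1) × (row 2) = [-15, 0, 0], so take v_1 = [1, 0, 0]^T.
λ = -3: A - (-3)I = [[-1, -4, 9], [0, 6, -12], [0, 2, -4]]. v must be orthogonal to every row; (row 1) × (row 2) = [-6, -12, -6], so take v_2 = [1, 2, 1]^T.
λ = -1: A - (-1)I = [[-3, -4, 9], [0, 4, -12], [0, 2, -6]]. v must be orthogonal to every row; (row 1) × (row 2) = [12, -36, -12], so take v_3 = [1, -3, -1]^T.
V = [v_1 v_2 v_3] = [[1, 1, 1], [0, 2, -3], [0, 1, -1]] has det V = 1, so V^{-1} = adj(V)/det V = [[1, 2, -5], [0, -1, 3], [0, -1, 2]].
Modal coordinates z(0) = V^{-1} x(0): 1·1 + 2·0 + (-5)·1 = -4; 0·1 + (-1)·0 + 3·1 = 3; 0·1 + (-1)·0 + 2·1 = 2; so z(0) = [-4, 3, 2]^T.
x_2(t) = Σ_i (v_i)_2 · z_i(0) · e^{λ_i t} (row 2 of V times the modal terms).
x_2(0.8) = 0·(-4)·e^{-4·0.8} + 2·3·e^{-3·0.8} + (-3)·2·e^{-1·0.8} = 0·0.040762 + 6·0.090718 + (-6)·0.449329 = -2.1517.

-2.1517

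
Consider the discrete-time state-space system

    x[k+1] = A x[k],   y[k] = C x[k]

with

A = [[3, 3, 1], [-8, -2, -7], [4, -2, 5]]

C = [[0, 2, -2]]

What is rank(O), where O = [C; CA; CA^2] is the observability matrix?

CA = [[-24, 0, -24]]
CA^2 = [[-168, -24, -144]]
Observability matrix O = [C; CA; CA^2] = [[0, 2, -2], [-24, 0, -24], [-168, -24, -144]]
The columns c1, c2, c3 of O are linearly dependent: -c1 + c2 + c3 = 0 (check each entry), so rank(O) ≤ 2.
The 2×2 minor from rows 1, 2, columns 1, 2 is 0·0 - 2·(-24) = 0 - (-48) = 48 ≠ 0, so rank(O) = 2.
rank(O) = 2 < n = 3, so the pair (A, C) is not completely observable.

2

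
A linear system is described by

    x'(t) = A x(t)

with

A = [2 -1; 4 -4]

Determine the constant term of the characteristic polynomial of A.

-4

For a 2×2 matrix, det(sI - A) = s^2 - (tr A)s + det A.
tr A = -2, det A = -4.
So p(s) = s^2 + 2s - 4.
The constant term is -4.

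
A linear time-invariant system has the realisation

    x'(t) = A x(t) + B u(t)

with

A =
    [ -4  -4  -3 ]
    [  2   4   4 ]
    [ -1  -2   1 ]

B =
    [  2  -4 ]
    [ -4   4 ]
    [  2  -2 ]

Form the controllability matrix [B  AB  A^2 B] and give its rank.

AB = [[2, 6], [-4, 0], [8, -6]]
A^2B = [[-16, -6], [20, -12], [14, -12]]
Controllability matrix C = [B  AB  A^2B] = [[2, -4, 2, 6, -16, -6], [-4, 4, -4, 0, 20, -12], [2, -2, 8, -6, 14, -12]]
Take the 3×3 submatrix of C formed by columns 1, 2, 3: [[2, -4, 2], [-4, 4, -4], [2, -2, 8]]. Its determinant is 2·(4·8 - (-4)·(-2)) - (-4)·((-4)·8 - (-4)·2) + 2·((-4)·(-2) - 4·2) = 2·24 - (-4)·(-24) + 2·0 = -48 ≠ 0.
So rank(C) ≥ 3; since C has 3 rows, rank(C) = 3.
rank(C) = 3 = n, so the pair (A, B) is completely controllable.

3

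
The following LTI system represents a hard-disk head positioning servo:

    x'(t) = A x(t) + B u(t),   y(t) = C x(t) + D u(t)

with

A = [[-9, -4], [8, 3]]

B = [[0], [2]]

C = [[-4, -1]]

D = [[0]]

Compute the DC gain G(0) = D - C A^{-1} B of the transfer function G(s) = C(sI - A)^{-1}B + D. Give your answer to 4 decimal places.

G(0) = C(-A)^{-1}B + D = -C A^{-1} B + D.
det A = 5, so A^{-1} = (1/5)·adj(A) = [[3/5, 4/5], [-8/5, -9/5]]
A^{-1} B = [8/5, -18/5]^T
C A^{-1} B = -14/5
G(0) = D - C A^{-1} B = 0 - (-14/5) = 14/5 ≈ 2.8000

2.8000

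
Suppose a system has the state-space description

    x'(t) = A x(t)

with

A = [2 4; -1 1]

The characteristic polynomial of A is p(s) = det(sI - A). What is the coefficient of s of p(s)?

For a 2×2 matrix, det(sI - A) = s^2 - (tr A)s + det A.
tr A = 3, det A = 6.
So p(s) = s^2 - 3s + 6.
The coefficient of s is -3.

-3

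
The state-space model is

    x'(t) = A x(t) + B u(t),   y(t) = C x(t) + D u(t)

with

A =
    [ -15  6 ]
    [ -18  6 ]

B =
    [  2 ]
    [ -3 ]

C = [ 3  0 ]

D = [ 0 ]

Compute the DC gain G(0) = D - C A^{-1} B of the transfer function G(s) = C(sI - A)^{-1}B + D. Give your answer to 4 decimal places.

-5.0000

G(0) = C(-A)^{-1}B + D = -C A^{-1} B + D.
det A = 18, so A^{-1} = (1/18)·adj(A) = [[1/3, -1/3], [1, -5/6]]
A^{-1} B = [5/3, 9/2]^T
C A^{-1} B = 5
G(0) = D - C A^{-1} B = 0 - (5) = -5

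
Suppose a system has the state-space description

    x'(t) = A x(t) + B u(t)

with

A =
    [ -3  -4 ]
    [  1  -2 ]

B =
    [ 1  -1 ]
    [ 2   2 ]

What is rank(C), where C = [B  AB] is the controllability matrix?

AB = [[-11, -5], [-3, -5]]
Controllability matrix C = [B  AB] = [[1, -1, -11, -5], [2, 2, -3, -5]]
Take the 2×2 submatrix of C formed by columns 1, 2: [[1, -1], [2, 2]]. Its determinant is 1·2 - (-1)·2 = 2 - (-2) = 4 ≠ 0.
So rank(C) ≥ 2; since C has 2 rows, rank(C) = 2.
rank(C) = 2 = n, so the pair (A, B) is completely controllable.

2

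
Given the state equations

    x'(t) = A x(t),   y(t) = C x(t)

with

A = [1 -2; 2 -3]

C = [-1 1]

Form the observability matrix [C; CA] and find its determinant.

0

CA = [[1, -1]]
Observability matrix O = [C; CA] = [[-1, 1], [1, -1]]
det(O) = (-1)·(-1) - 1·1 = 1 - 1 = 0
Since det(O) = 0, rank(O) < 2 and the system is not completely observable.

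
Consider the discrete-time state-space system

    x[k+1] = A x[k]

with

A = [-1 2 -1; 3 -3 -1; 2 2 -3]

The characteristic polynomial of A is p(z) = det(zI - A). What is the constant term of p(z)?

9

Expand det(zI - A) for the 3×3 matrix.
p(z) = z^3 + 7z^2 + 13z + 9.
(Check: constant term = det(-A) = (-1)^3 det A = 9; coefficient of z^2 = -tr A = 7.)
The constant term is 9.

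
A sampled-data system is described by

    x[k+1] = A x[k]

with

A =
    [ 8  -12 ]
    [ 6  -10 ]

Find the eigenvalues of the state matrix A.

det(zI - A) = z^2 - (tr A)z + det A, with tr A = 8 + (-10) = -2 and det A = 8·(-10) - (-12)·6 = -80 - (-72) = -8.
So p(z) = det(zI - A) = z^2 + 2z - 8.
Factor z^2 + 2z - 8: two numbers with sum -2 and product -8 are 2 and -4, so z^2 + 2z - 8 = (z - 2)(z + 4).
Hence p(z) = (z - 2) (z + 4), with roots -4, 2.

-4, 2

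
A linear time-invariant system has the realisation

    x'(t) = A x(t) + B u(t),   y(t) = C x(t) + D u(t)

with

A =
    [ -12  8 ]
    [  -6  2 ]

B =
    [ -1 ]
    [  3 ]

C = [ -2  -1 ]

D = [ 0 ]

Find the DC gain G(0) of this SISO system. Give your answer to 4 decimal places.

G(0) = C(-A)^{-1}B + D = -C A^{-1} B + D.
det A = 24, so A^{-1} = (1/24)·adj(A) = [[1/12, -1/3], [1/4, -1/2]]
A^{-1} B = [-13/12, -7/4]^T
C A^{-1} B = 47/12
G(0) = D - C A^{-1} B = 0 - (47/12) = -47/12 ≈ -3.9167

-3.9167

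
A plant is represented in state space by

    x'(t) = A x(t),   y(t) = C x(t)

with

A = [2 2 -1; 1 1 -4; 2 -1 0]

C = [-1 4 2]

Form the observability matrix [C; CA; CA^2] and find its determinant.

CA = [[6, 0, -15]]
CA^2 = [[-18, 27, -6]]
Observability matrix O = [C; CA; CA^2] = [[-1, 4, 2], [6, 0, -15], [-18, 27, -6]]
Expanding along the first row, det(O) = (-1)·(0·(-6) - (-15)·27) - 4·(6·(-6) - (-15)·(-18)) + 2·(6·27 - 0·(-18)) = (-1)·405 - 4·(-306) + 2·162 = 1143
Since det(O) ≠ 0, rank(O) = 3 and the system is completely observable.

1143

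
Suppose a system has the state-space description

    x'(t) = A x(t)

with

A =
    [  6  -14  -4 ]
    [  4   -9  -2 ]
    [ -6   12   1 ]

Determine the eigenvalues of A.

det(sI - A) = s^3 - (tr A)s^2 + (M11 + M22 + M33)s - det A, where Mii is the 2×2 principal minor of A obtained by deleting row i and column i.
tr A = 6 + (-9) + 1 = -2; M11 = (-9)·1 - (-2)·12 = -9 - (-24) = 15; M22 = 6·1 - (-4)·(-6) = 6 - 24 = -18; M33 = 6·(-9) - (-14)·4 = -54 - (-56) = 2; sum of minors = -1.
det A = 6·((-9)·1 - (-2)·12) - (-14)·(4·1 - (-2)·(-6)) + (-4)·(4·12 - (-9)·(-6)) = 6·15 - (-14)·(-8) + (-4)·(-6) = 2.
So p(s) = det(sI - A) = s^3 + 2s^2 - s - 2.
Rational-root test: any integer root divides -2. Testing small divisors, s = -1 works: p(-1) = -1 + 2 + 1 + (-2) = 0, so (s + 1) is a factor.
Dividing, p(s) = (s + 1)(s^2 + s - 2).
Factor s^2 + s - 2: two numbers with sum -1 and product -2 are 1 and -2, so s^2 + s - 2 = (s - 1)(s + 2).
Hence p(s) = (s - 1) (s + 1) (s + 2), with roots -2, -1, 1.
At least one eigenvalue has non-negative real part, so the system is not asymptotically stable.

-2, -1, 1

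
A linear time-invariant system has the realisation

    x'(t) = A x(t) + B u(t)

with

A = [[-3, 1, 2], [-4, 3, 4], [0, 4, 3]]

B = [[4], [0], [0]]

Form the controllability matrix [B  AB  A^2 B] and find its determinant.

4096

AB = [[-12], [-16], [0]]
A^2B = [[20], [0], [-64]]
Controllability matrix C = [B  AB  A^2B] = [[4, -12, 20], [0, -16, 0], [0, 0, -64]]
Expanding along the first row, det(C) = 4·((-16)·(-64) - 0·0) - (-12)·(0·(-64) - 0·0) + 20·(0·0 - (-16)·0) = 4·1024 - (-12)·0 + 20·0 = 4096
Since det(C) ≠ 0, rank(C) = 3 and the system is completely controllable.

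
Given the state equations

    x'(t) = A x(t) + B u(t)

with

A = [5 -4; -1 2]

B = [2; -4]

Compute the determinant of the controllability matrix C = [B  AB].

AB = [[26], [-10]]
Controllability matrix C = [B  AB] = [[2, 26], [-4, -10]]
det(C) = 2·(-10) - 26·(-4) = -20 - (-104) = 84
Since det(C) ≠ 0, rank(C) = 2 and the system is completely controllable.

84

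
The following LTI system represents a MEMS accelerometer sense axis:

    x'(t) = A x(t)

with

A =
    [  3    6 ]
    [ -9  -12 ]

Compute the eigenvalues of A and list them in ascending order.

-6, -3

det(sI - A) = s^2 - (tr A)s + det A, with tr A = 3 + (-12) = -9 and det A = 3·(-12) - 6·(-9) = -36 - (-54) = 18.
So p(s) = det(sI - A) = s^2 + 9s + 18.
Factor s^2 + 9s + 18: two numbers with sum -9 and product 18 are -3 and -6, so s^2 + 9s + 18 = (s + 3)(s + 6).
Hence p(s) = (s + 3) (s + 6), with roots -6, -3.
All eigenvalues have negative real part, so the system is asymptotically stable.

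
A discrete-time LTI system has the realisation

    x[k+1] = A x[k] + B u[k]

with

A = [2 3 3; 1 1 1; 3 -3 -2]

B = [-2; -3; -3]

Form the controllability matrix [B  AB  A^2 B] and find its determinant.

3327

AB = [[-22], [-8], [9]]
A^2B = [[-41], [-21], [-60]]
Controllability matrix C = [B  AB  A^2B] = [[-2, -22, -41], [-3, -8, -21], [-3, 9, -60]]
Expanding along the first row, det(C) = (-2)·((-8)·(-60) - (-21)·9) - (-22)·((-3)·(-60) - (-21)·(-3)) + (-41)·((-3)·9 - (-8)·(-3)) = (-2)·669 - (-22)·117 + (-41)·(-51) = 3327
Since det(C) ≠ 0, rank(C) = 3 and the system is completely controllable.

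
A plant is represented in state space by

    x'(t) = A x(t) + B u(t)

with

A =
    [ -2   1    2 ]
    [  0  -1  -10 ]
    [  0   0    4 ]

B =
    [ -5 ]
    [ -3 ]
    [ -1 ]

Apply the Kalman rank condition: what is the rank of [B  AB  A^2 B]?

AB = [[5], [13], [-4]]
A^2B = [[-5], [27], [-16]]
Controllability matrix C = [B  AB  A^2B] = [[-5, 5, -5], [-3, 13, 27], [-1, -4, -16]]
The rows r1, r2, r3 of C are linearly dependent: -r1 + r2 + 2·r3 = 0 (check each entry), so rank(C) ≤ 2.
The 2×2 minor from rows 1, 2, columns 1, 2 is (-5)·13 - 5·(-3) = -65 - (-15) = -50 ≠ 0, so rank(C) = 2.
rank(C) = 2 < n = 3, so the pair (A, B) is not completely controllable.

2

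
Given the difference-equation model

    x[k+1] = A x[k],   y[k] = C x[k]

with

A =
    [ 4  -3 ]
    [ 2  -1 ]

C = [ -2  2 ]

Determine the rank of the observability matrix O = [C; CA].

1

CA = [[-4, 4]]
Observability matrix O = [C; CA] = [[-2, 2], [-4, 4]]
Every row of O is a scalar multiple of row 1 = [-2, 2] (multipliers 1, 2), so the rows span a one-dimensional space.
O ≠ 0, hence rank(O) = 1.
rank(O) = 1 < n = 2, so the pair (A, C) is not completely observable.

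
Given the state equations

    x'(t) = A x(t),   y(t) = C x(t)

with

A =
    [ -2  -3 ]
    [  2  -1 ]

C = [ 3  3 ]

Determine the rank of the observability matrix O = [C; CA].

2

CA = [[0, -12]]
Observability matrix O = [C; CA] = [[3, 3], [0, -12]]
det(O) = 3·(-12) - 3·0 = -36 - 0 = -36 ≠ 0, so rank(O) = 2.
rank(O) = 2 = n, so the pair (A, C) is completely observable.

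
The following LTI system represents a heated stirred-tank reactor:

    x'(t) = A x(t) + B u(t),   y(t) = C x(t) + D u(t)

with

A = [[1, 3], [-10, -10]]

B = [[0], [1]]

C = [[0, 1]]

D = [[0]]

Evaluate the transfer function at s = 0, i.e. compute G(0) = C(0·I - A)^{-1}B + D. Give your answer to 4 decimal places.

-0.0500

G(0) = C(-A)^{-1}B + D = -C A^{-1} B + D.
det A = 20, so A^{-1} = (1/20)·adj(A) = [[-1/2, -3/20], [1/2, 1/20]]
A^{-1} B = [-3/20, 1/20]^T
C A^{-1} B = 1/20
G(0) = D - C A^{-1} B = 0 - (1/20) = -1/20 ≈ -0.0500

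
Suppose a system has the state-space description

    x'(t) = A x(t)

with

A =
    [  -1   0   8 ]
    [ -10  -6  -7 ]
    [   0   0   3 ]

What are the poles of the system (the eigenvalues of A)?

-6, -1, 3

det(sI - A) = s^3 - (tr A)s^2 + (M11 + M22 + M33)s - det A, where Mii is the 2×2 principal minor of A obtained by deleting row i and column i.
tr A = (-1) + (-6) + 3 = -4; M11 = (-6)·3 - (-7)·0 = -18 - 0 = -18; M22 = (-1)·3 - 8·0 = -3 - 0 = -3; M33 = (-1)·(-6) - 0·(-10) = 6 - 0 = 6; sum of minors = -15.
det A = (-1)·((-6)·3 - (-7)·0) - 0·((-10)·3 - (-7)·0) + 8·((-10)·0 - (-6)·0) = (-1)·(-18) - 0·(-30) + 8·0 = 18.
So p(s) = det(sI - A) = s^3 + 4s^2 - 15s - 18.
Rational-root test: any integer root divides -18. Testing small divisors, s = -1 works: p(-1) = -1 + 4 + 15 + (-18) = 0, so (s + 1) is a factor.
Dividing, p(s) = (s + 1)(s^2 + 3s - 18).
Factor s^2 + 3s - 18: two numbers with sum -3 and product -18 are 3 and -6, so s^2 + 3s - 18 = (s - 3)(s + 6).
Hence p(s) = (s - 3) (s + 1) (s + 6), with roots -6, -1, 3.
At least one eigenvalue has non-negative real part, so the system is not asymptotically stable.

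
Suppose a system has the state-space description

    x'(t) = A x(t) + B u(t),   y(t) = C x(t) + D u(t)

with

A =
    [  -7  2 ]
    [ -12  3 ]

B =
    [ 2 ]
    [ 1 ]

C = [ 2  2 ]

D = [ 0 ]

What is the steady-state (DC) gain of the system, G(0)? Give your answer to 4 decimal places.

-14.0000

G(0) = C(-A)^{-1}B + D = -C A^{-1} B + D.
det A = 3, so A^{-1} = (1/3)·adj(A) = [[1, -2/3], [4, -7/3]]
A^{-1} B = [4/3, 17/3]^T
C A^{-1} B = 14
G(0) = D - C A^{-1} B = 0 - (14) = -14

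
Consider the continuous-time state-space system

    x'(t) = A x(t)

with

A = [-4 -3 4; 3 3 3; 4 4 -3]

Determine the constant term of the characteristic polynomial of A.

Expand det(sI - A) for the 3×3 matrix.
p(s) = s^3 + 4s^2 - 28s - 21.
(Check: constant term = det(-A) = (-1)^3 det A = -21; coefficient of s^2 = -tr A = 4.)
The constant term is -21.

-21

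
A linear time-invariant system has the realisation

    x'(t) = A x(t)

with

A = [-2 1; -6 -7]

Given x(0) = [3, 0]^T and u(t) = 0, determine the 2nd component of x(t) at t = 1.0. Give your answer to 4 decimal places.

-0.2084

det(sI - A) = s^2 - (tr A)s + det A, with tr A = (-2) + (-7) = -9 and det A = (-2)·(-7) - 1·(-6) = 14 - (-6) = 20.
So p(s) = det(sI - A) = s^2 + 9s + 20.
Factor s^2 + 9s + 20: two numbers with sum -9 and product 20 are -4 and -5, so s^2 + 9s + 20 = (s + 4)(s + 5).
Hence p(s) = (s + 4) (s + 5), with roots -5, -4.
The eigenvalues -5, -4 are distinct and real, so A is diagonalisable and x(t) = e^{At} x(0) = V diag(e^{λ_i t}) V^{-1} x(0), where the columns of V are the eigenvectors.
λ = -5: A - (-5)I = [[3, 1], [-6, -2]]. Row 1 gives 3·v1 + 1·v2 = 0, so take v_1 = [-1, 3]^T.
λ = -4: A - (-4)I = [[2, 1], [-6, -3]]. Row 1 gives 2·v1 + 1·v2 = 0, so take v_2 = [1, -2]^T.
V = [v_1 v_2] = [[-1, 1], [3, -2]] has det V = -1, so V^{-1} = adj(V)/det V = [[2, 1], [3, 1]].
Modal coordinates z(0) = V^{-1} x(0): 2·3 + 1·0 = 6; 3·3 + 1·0 = 9; so z(0) = [6, 9]^T.
x_2(t) = Σ_i (v_i)_2 · z_i(0) · e^{λ_i t} (row 2 of V times the modal terms).
x_2(1.0) = 3·6·e^{-5·1.0} + (-2)·9·e^{-4·1.0} = 18·0.006738 + (-18)·0.018316 = -0.2084.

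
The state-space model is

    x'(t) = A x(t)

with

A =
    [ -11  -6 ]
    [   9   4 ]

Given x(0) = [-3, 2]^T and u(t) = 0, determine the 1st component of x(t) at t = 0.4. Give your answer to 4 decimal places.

0.2220

det(sI - A) = s^2 - (tr A)s + det A, with tr A = (-11) + 4 = -7 and det A = (-11)·4 - (-6)·9 = -44 - (-54) = 10.
So p(s) = det(sI - A) = s^2 + 7s + 10.
Factor s^2 + 7s + 10: two numbers with sum -7 and product 10 are -2 and -5, so s^2 + 7s + 10 = (s + 2)(s + 5).
Hence p(s) = (s + 2) (s + 5), with roots -5, -2.
The eigenvalues -5, -2 are distinct and real, so A is diagonalisable and x(t) = e^{At} x(0) = V diag(e^{λ_i t}) V^{-1} x(0), where the columns of V are the eigenvectors.
λ = -5: A - (-5)I = [[-6, -6], [9, 9]]. Row 1 gives (-6)·v1 + (-6)·v2 = 0, so take v_1 = [1, -1]^T.
λ = -2: A - (-2)I = [[-9, -6], [9, 6]]. Row 1 gives (-9)·v1 + (-6)·v2 = 0, so take v_2 = [-2, 3]^T.
V = [v_1 v_2] = [[1, -2], [-1, 3]] has det V = 1, so V^{-1} = adj(V)/det V = [[3, 2], [1, 1]].
Modal coordinates z(0) = V^{-1} x(0): 3·(-3) + 2·2 = -5; 1·(-3) + 1·2 = -1; so z(0) = [-5, -1]^T.
x_1(t) = Σ_i (v_i)_1 · z_i(0) · e^{λ_i t} (row 1 of V times the modal terms).
x_1(0.4) = 1·(-5)·e^{-5·0.4} + (-2)·(-1)·e^{-2·0.4} = (-5)·0.135335 + 2·0.449329 = 0.2220.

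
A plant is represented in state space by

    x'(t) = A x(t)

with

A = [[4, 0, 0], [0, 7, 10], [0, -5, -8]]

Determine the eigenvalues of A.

det(sI - A) = s^3 - (tr A)s^2 + (M11 + M22 + M33)s - det A, where Mii is the 2×2 principal minor of A obtained by deleting row i and column i.
tr A = 4 + 7 + (-8) = 3; M11 = 7·(-8) - 10·(-5) = -56 - (-50) = -6; M22 = 4·(-8) - 0·0 = -32 - 0 = -32; M33 = 4·7 - 0·0 = 28 - 0 = 28; sum of minors = -10.
det A = 4·(7·(-8) - 10·(-5)) - 0·(0·(-8) - 10·0) + 0·(0·(-5) - 7·0) = 4·(-6) - 0·0 + 0·0 = -24.
So p(s) = det(sI - A) = s^3 - 3s^2 - 10s + 24.
Rational-root test: any integer root divides 24. Testing small divisors, s = 2 works: p(2) = 8 + (-12) + (-20) + 24 = 0, so (s - 2) is a factor.
Dividing, p(s) = (s - 2)(s^2 - s - 12).
Factor s^2 - s - 12: two numbers with sum 1 and product -12 are 4 and -3, so s^2 - s - 12 = (s - 4)(s + 3).
Hence p(s) = (s - 4) (s - 2) (s + 3), with roots -3, 2, 4.
At least one eigenvalue has non-negative real part, so the system is not asymptotically stable.

-3, 2, 4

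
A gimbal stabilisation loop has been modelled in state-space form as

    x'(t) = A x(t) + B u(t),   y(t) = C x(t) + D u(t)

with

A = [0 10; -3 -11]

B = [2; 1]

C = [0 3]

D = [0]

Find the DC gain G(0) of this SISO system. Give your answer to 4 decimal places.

-0.6000

G(0) = C(-A)^{-1}B + D = -C A^{-1} B + D.
det A = 30, so A^{-1} = (1/30)·adj(A) = [[-11/30, -1/3], [1/10, 0]]
A^{-1} B = [-16/15, 1/5]^T
C A^{-1} B = 3/5
G(0) = D - C A^{-1} B = 0 - (3/5) = -3/5 ≈ -0.6000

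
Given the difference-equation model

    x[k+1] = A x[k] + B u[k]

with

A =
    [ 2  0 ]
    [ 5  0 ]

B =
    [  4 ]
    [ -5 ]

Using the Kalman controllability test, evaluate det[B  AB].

120

AB = [[8], [20]]
Controllability matrix C = [B  AB] = [[4, 8], [-5, 20]]
det(C) = 4·20 - 8·(-5) = 80 - (-40) = 120
Since det(C) ≠ 0, rank(C) = 2 and the system is completely controllable.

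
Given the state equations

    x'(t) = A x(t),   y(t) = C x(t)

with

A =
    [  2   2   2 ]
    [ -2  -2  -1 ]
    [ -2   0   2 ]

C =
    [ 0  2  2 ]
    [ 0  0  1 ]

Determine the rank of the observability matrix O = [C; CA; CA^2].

3

CA = [[-8, -4, 2], [-2, 0, 2]]
CA^2 = [[-12, -8, -8], [-8, -4, 0]]
Observability matrix O = [C; CA; CA^2] = [[0, 2, 2], [0, 0, 1], [-8, -4, 2], [-2, 0, 2], [-12, -8, -8], [-8, -4, 0]]
Take the 3×3 submatrix of O formed by rows 1, 2, 3: [[0, 2, 2], [0, 0, 1], [-8, -4, 2]]. Its determinant is 0·(0·2 - 1·(-4)) - 2·(0·2 - 1·(-8)) + 2·(0·(-4) - 0·(-8)) = 0·4 - 2·8 + 2·0 = -16 ≠ 0.
So rank(O) ≥ 3; since O has 3 columns, rank(O) = 3.
rank(O) = 3 = n, so the pair (A, C) is completely observable.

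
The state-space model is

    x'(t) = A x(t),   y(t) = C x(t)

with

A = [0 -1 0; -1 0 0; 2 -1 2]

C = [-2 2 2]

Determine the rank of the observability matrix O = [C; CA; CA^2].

3

CA = [[2, 0, 4]]
CA^2 = [[8, -6, 8]]
Observability matrix O = [C; CA; CA^2] = [[-2, 2, 2], [2, 0, 4], [8, -6, 8]]
det(O) = (-2)·(0·8 - 4·(-6)) - 2·(2·8 - 4·8) + 2·(2·(-6) - 0·8) = (-2)·24 - 2·(-16) + 2·(-12) = -40 ≠ 0, so rank(O) = 3.
rank(O) = 3 = n, so the pair (A, C) is completely observable.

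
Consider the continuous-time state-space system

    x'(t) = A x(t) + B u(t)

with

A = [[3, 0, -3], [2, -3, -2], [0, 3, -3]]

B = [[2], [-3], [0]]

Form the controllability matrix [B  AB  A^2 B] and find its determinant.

AB = [[6], [13], [-9]]
A^2B = [[45], [-9], [66]]
Controllability matrix C = [B  AB  A^2B] = [[2, 6, 45], [-3, 13, -9], [0, -9, 66]]
Expanding along the first row, det(C) = 2·(13·66 - (-9)·(-9)) - 6·((-3)·66 - (-9)·0) + 45·((-3)·(-9) - 13·0) = 2·777 - 6·(-198) + 45·27 = 3957
Since det(C) ≠ 0, rank(C) = 3 and the system is completely controllable.

3957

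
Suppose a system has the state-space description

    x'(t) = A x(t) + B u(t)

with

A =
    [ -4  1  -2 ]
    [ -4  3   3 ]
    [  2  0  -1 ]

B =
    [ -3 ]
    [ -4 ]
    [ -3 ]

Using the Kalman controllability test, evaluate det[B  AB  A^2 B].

AB = [[14], [-9], [-3]]
A^2B = [[-59], [-92], [31]]
Controllability matrix C = [B  AB  A^2B] = [[-3, 14, -59], [-4, -9, -92], [-3, -3, 31]]
Expanding along the first row, det(C) = (-3)·((-9)·31 - (-92)·(-3)) - 14·((-4)·31 - (-92)·(-3)) + (-59)·((-4)·(-3) - (-9)·(-3)) = (-3)·(-555) - 14·(-400) + (-59)·(-15) = 8150
Since det(C) ≠ 0, rank(C) = 3 and the system is completely controllable.

8150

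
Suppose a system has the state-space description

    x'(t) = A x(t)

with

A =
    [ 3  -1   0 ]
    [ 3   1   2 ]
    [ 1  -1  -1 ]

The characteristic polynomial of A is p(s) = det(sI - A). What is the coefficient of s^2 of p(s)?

Expand det(sI - A) for the 3×3 matrix.
p(s) = s^3 - 3s^2 + 4s + 2.
(Check: constant term = det(-A) = (-1)^3 det A = 2; coefficient of s^2 = -tr A = -3.)
The coefficient of s^2 is -3.

-3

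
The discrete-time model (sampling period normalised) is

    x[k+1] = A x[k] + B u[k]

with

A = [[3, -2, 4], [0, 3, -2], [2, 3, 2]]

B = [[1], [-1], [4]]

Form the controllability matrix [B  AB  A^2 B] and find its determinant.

792

AB = [[21], [-11], [7]]
A^2B = [[113], [-47], [23]]
Controllability matrix C = [B  AB  A^2B] = [[1, 21, 113], [-1, -11, -47], [4, 7, 23]]
Expanding along the first row, det(C) = 1·((-11)·23 - (-47)·7) - 21·((-1)·23 - (-47)·4) + 113·((-1)·7 - (-11)·4) = 1·76 - 21·165 + 113·37 = 792
Since det(C) ≠ 0, rank(C) = 3 and the system is completely controllable.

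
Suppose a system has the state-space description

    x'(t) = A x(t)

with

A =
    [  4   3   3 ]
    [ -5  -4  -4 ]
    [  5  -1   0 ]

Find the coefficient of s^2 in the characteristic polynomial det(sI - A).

0

Expand det(sI - A) for the 3×3 matrix.
p(s) = s^3 - 20s + 1.
(Check: constant term = det(-A) = (-1)^3 det A = 1; coefficient of s^2 = -tr A = 0.)
The coefficient of s^2 is 0.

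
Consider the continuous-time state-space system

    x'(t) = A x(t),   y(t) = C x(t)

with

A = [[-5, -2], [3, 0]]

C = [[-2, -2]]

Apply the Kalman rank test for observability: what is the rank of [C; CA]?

1

CA = [[4, 4]]
Observability matrix O = [C; CA] = [[-2, -2], [4, 4]]
Every row of O is a scalar multiple of row 1 = [-2, -2] (multipliers 1, -2), so the rows span a one-dimensional space.
O ≠ 0, hence rank(O) = 1.
rank(O) = 1 < n = 2, so the pair (A, C) is not completely observable.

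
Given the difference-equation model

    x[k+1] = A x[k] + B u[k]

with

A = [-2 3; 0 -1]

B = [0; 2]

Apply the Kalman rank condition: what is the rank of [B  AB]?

AB = [[6], [-2]]
Controllability matrix C = [B  AB] = [[0, 6], [2, -2]]
det(C) = 0·(-2) - 6·2 = 0 - 12 = -12 ≠ 0, so rank(C) = 2.
rank(C) = 2 = n, so the pair (A, B) is completely controllable.

2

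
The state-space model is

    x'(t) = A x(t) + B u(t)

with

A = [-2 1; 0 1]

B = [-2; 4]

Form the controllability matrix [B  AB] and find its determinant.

AB = [[8], [4]]
Controllability matrix C = [B  AB] = [[-2, 8], [4, 4]]
det(C) = (-2)·4 - 8·4 = -8 - 32 = -40
Since det(C) ≠ 0, rank(C) = 2 and the system is completely controllable.

-40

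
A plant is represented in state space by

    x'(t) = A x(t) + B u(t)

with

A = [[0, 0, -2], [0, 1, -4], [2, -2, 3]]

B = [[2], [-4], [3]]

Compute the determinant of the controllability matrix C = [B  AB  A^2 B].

2864

AB = [[-6], [-16], [21]]
A^2B = [[-42], [-100], [83]]
Controllability matrix C = [B  AB  A^2B] = [[2, -6, -42], [-4, -16, -100], [3, 21, 83]]
Expanding along the first row, det(C) = 2·((-16)·83 - (-100)·21) - (-6)·((-4)·83 - (-100)·3) + (-42)·((-4)·21 - (-16)·3) = 2·772 - (-6)·(-32) + (-42)·(-36) = 2864
Since det(C) ≠ 0, rank(C) = 3 and the system is completely controllable.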